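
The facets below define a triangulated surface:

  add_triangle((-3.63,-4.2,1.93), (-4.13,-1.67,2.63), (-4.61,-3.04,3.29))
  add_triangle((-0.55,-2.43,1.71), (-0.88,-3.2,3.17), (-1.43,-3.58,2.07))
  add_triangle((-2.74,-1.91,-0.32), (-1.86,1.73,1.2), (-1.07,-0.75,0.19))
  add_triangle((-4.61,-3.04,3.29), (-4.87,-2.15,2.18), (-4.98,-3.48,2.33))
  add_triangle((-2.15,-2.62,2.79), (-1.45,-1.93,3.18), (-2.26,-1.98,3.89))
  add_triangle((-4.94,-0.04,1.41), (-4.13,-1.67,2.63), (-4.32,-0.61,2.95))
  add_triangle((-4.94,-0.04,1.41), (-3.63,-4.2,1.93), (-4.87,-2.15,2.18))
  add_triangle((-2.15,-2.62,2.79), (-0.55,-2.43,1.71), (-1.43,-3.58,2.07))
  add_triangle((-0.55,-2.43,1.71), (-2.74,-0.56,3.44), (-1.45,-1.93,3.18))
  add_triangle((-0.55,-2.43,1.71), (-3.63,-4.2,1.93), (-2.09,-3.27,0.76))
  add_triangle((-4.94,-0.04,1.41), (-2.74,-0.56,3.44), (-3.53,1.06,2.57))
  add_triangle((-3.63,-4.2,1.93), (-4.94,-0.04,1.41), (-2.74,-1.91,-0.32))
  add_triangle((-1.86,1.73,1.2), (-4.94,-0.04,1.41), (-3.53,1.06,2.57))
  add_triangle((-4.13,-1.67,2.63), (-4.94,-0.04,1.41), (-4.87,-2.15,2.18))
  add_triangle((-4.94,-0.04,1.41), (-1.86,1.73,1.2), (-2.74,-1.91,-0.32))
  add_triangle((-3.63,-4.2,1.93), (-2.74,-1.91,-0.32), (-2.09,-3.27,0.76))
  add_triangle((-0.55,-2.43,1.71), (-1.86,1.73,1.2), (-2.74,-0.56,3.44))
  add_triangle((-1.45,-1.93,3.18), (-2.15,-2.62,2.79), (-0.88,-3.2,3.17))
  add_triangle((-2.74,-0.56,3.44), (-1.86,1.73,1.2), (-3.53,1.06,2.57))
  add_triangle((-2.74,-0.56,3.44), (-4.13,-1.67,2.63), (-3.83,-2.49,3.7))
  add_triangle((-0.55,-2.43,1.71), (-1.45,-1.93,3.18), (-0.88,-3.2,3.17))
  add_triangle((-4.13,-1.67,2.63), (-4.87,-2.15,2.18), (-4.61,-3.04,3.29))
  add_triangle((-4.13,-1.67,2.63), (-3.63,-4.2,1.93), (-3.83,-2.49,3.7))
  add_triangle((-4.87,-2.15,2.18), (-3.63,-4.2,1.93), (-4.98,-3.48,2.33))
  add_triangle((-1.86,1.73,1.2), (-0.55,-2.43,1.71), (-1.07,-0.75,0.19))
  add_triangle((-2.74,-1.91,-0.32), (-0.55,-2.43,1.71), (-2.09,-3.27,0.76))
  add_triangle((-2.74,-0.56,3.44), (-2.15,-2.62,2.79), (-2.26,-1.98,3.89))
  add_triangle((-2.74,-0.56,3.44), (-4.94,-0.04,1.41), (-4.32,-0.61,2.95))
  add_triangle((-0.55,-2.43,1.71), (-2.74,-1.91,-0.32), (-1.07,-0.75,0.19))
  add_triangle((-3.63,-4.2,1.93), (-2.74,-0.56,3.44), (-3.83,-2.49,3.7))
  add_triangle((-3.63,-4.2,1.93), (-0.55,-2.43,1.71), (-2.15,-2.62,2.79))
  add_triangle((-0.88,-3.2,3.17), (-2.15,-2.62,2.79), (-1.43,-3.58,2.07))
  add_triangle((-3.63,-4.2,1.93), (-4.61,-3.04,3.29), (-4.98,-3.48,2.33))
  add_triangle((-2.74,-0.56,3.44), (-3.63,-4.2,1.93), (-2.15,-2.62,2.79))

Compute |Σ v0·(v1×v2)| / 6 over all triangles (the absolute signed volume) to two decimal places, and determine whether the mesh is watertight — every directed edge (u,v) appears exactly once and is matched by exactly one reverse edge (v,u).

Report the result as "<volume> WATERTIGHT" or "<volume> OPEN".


Per-triangle v0·(v1×v2)/6:
  t1: -0.9753
  t2: +0.2588
  t3: -0.4380
  t4: +1.1934
  t5: +0.4160
  t6: +1.6265
  t7: +1.1593
  t8: -0.5208
  t9: -0.6783
  t10: +1.1117
  t11: +3.0741
  t12: +5.1737
  t13: +1.6452
  t14: +1.4573
  t15: +0.5434
  t16: +1.1835
  t17: -0.2190
  t18: +0.8714
  t19: +0.8706
  t20: +1.5740
  t21: -0.2618
  t22: +0.7898
  t23: +2.6188
  t24: -0.1049
  t25: -1.1894
  t26: -0.5306
  t27: +0.9853
  t28: +0.4981
  t29: -0.2910
  t30: -0.2979
  t31: +1.6736
  t32: +1.1719
  t33: +1.5993
  t34: +2.7596
Σ = +28.7479 → |volume| = 28.75

Directed edges: 102 total; 6 unmatched, e.g. (-1.45,-1.93,3.18)→(-2.26,-1.98,3.89) → open.

28.75 OPEN


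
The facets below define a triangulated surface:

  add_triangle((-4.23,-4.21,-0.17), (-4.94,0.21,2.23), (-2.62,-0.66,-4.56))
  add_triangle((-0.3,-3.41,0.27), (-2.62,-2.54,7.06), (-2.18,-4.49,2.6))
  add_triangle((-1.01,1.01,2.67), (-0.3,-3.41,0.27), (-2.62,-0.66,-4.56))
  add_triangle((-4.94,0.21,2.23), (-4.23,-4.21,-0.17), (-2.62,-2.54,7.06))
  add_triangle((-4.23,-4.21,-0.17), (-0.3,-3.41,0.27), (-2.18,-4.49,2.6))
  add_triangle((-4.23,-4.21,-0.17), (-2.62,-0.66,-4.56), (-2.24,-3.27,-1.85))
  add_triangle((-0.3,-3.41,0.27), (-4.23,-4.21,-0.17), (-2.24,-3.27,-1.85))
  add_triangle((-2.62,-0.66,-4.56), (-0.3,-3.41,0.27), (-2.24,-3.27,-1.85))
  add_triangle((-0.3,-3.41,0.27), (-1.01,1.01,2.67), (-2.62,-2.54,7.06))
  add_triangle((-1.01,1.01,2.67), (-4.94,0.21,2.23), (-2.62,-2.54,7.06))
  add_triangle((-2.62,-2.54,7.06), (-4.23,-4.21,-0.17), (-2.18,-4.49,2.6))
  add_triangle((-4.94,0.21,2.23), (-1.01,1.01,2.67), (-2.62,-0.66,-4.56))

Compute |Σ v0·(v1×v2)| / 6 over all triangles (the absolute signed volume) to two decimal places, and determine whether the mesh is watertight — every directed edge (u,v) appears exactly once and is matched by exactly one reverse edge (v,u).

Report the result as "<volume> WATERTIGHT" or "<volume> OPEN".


83.46 WATERTIGHT

Per-triangle v0·(v1×v2)/6:
  t1: +19.4351
  t2: +3.9010
  t3: -6.8845
  t4: +25.7816
  t5: +5.4340
  t6: +5.6846
  t7: +4.0675
  t8: +2.0470
  t9: -0.5379
  t10: +9.5128
  t11: +11.8492
  t12: +3.1663
Σ = +83.4568 → |volume| = 83.46

Directed edges: 36 total, each appears once with its reverse present → watertight.


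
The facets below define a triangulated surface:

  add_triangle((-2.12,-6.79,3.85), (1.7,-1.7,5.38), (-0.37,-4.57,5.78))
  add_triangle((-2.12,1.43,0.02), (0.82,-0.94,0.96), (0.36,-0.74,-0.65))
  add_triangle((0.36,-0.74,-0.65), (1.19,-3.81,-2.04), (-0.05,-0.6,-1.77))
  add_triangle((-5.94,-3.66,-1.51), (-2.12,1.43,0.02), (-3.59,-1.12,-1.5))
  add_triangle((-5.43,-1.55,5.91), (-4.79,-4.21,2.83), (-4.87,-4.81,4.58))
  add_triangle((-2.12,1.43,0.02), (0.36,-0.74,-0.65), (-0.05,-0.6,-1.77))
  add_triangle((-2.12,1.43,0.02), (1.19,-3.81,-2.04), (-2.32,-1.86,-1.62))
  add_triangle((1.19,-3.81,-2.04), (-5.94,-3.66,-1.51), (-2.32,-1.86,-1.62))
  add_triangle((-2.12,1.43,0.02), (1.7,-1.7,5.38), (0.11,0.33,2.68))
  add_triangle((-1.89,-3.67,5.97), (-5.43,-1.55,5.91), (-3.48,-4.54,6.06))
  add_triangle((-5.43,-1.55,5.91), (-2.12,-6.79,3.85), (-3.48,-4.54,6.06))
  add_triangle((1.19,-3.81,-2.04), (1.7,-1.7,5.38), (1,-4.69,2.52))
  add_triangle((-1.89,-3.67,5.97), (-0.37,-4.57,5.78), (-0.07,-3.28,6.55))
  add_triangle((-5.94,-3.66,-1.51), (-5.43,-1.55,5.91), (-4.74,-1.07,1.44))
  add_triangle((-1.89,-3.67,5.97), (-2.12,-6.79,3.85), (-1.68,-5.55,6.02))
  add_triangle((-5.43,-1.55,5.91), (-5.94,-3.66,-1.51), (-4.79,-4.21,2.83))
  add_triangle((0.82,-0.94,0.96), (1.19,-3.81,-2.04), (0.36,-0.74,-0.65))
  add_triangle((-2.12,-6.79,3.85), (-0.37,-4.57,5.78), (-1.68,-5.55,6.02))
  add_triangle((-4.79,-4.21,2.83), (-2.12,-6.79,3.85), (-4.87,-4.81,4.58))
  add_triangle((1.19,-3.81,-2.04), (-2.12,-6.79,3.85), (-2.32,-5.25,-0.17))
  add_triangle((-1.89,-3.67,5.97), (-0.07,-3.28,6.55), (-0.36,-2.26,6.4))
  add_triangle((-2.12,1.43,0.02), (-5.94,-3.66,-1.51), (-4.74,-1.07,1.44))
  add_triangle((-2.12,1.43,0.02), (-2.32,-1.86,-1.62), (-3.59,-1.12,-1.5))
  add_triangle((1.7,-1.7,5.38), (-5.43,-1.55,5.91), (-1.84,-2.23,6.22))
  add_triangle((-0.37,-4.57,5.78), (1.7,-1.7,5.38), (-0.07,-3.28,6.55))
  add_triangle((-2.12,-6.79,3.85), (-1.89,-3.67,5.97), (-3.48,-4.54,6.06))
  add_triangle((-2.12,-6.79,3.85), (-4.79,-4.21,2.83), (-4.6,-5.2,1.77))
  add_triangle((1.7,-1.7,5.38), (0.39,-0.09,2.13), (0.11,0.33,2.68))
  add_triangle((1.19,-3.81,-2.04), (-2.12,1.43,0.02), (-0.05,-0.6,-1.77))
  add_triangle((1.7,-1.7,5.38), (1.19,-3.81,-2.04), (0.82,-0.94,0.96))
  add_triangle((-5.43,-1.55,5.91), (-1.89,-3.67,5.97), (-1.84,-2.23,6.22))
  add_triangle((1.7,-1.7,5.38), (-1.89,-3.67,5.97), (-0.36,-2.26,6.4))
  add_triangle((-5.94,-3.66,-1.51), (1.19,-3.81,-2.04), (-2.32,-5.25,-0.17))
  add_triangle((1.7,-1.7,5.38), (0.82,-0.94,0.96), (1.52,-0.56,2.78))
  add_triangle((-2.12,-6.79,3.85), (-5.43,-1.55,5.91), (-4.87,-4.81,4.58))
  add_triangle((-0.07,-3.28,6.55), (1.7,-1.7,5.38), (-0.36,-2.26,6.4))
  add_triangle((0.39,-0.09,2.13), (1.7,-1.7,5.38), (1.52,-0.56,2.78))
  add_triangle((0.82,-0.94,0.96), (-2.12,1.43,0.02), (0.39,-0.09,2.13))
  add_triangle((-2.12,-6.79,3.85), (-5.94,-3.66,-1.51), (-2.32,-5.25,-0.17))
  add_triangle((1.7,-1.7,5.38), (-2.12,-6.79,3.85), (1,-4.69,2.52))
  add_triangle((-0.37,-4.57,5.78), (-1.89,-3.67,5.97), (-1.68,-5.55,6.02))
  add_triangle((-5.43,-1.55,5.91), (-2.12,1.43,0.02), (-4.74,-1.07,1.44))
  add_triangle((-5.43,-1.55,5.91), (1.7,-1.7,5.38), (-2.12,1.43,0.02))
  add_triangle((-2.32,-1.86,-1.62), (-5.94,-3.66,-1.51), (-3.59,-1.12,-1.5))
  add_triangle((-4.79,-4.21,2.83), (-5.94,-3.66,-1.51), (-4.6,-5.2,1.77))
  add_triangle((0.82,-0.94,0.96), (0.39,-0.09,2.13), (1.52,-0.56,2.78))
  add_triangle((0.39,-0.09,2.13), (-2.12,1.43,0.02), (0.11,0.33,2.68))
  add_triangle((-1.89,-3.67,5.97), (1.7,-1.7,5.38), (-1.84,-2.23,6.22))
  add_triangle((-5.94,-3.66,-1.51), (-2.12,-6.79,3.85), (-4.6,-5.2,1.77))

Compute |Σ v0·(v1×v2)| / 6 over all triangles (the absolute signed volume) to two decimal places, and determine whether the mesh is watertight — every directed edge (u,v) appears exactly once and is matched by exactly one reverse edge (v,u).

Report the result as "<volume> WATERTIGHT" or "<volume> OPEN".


Per-triangle v0·(v1×v2)/6:
  t1: +2.7683
  t2: -0.2584
  t3: +0.1568
  t4: +2.1954
  t5: +5.5230
  t6: -0.1662
  t7: +0.7104
  t8: +3.6354
  t9: +1.2948
  t10: +6.1215
  t11: +7.7679
  t12: +5.5916
  t13: +3.1115
  t14: +8.6545
  t15: +2.6520
  t16: +16.2797
  t17: +0.2046
  t18: +3.2456
  t19: +5.5987
  t20: +11.7102
  t21: +2.1003
  t22: +6.1409
  t23: +0.1984
  t24: +2.8145
  t25: +2.8803
  t26: +6.1419
  t27: +6.1268
  t28: +0.0865
  t29: +1.4270
  t30: +1.0164
  t31: +5.9112
  t32: -3.0051
  t33: +10.7481
  t34: +0.5138
  t35: +8.8071
  t36: +2.1293
  t37: +0.4162
  t38: -0.3509
  t39: +14.3214
  t40: +12.6672
  t41: +2.4577
  t42: +6.2638
  t43: +8.7931
  t44: +1.3641
  t45: +5.8172
  t46: -0.2216
  t47: -0.1408
  t48: +5.1900
  t49: +5.6786
Σ = +203.0909 → |volume| = 203.09

Directed edges: 147 total; 3 unmatched, e.g. (1,-4.69,2.52)→(1.19,-3.81,-2.04) → open.

203.09 OPEN


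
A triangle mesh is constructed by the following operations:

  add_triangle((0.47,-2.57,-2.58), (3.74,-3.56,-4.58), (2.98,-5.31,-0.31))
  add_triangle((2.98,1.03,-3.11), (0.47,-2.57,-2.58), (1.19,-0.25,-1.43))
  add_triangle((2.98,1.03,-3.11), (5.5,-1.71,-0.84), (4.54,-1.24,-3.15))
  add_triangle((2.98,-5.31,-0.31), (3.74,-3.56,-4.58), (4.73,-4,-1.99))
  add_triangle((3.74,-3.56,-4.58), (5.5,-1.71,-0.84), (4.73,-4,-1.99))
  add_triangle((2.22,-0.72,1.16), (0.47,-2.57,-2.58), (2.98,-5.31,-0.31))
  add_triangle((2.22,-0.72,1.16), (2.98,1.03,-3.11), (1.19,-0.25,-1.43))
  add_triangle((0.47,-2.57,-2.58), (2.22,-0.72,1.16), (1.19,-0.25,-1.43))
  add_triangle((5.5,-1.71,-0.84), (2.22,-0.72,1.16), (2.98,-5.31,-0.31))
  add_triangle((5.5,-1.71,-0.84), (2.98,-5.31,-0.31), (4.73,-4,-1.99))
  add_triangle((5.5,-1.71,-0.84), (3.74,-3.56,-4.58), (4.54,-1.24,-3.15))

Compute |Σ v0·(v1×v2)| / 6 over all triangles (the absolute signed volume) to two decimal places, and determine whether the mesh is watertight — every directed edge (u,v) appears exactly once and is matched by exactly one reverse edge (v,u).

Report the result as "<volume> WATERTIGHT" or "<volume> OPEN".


Per-triangle v0·(v1×v2)/6:
  t1: +7.5086
  t2: -0.4310
  t3: +3.9884
  t4: +6.9080
  t5: +6.5094
  t6: -2.8709
  t7: -1.2809
  t8: -1.9775
  t9: +6.0195
  t10: +5.4300
  t11: +6.0286
Σ = +35.8322 → |volume| = 35.83

Directed edges: 33 total; 7 unmatched, e.g. (0.47,-2.57,-2.58)→(3.74,-3.56,-4.58) → open.

35.83 OPEN


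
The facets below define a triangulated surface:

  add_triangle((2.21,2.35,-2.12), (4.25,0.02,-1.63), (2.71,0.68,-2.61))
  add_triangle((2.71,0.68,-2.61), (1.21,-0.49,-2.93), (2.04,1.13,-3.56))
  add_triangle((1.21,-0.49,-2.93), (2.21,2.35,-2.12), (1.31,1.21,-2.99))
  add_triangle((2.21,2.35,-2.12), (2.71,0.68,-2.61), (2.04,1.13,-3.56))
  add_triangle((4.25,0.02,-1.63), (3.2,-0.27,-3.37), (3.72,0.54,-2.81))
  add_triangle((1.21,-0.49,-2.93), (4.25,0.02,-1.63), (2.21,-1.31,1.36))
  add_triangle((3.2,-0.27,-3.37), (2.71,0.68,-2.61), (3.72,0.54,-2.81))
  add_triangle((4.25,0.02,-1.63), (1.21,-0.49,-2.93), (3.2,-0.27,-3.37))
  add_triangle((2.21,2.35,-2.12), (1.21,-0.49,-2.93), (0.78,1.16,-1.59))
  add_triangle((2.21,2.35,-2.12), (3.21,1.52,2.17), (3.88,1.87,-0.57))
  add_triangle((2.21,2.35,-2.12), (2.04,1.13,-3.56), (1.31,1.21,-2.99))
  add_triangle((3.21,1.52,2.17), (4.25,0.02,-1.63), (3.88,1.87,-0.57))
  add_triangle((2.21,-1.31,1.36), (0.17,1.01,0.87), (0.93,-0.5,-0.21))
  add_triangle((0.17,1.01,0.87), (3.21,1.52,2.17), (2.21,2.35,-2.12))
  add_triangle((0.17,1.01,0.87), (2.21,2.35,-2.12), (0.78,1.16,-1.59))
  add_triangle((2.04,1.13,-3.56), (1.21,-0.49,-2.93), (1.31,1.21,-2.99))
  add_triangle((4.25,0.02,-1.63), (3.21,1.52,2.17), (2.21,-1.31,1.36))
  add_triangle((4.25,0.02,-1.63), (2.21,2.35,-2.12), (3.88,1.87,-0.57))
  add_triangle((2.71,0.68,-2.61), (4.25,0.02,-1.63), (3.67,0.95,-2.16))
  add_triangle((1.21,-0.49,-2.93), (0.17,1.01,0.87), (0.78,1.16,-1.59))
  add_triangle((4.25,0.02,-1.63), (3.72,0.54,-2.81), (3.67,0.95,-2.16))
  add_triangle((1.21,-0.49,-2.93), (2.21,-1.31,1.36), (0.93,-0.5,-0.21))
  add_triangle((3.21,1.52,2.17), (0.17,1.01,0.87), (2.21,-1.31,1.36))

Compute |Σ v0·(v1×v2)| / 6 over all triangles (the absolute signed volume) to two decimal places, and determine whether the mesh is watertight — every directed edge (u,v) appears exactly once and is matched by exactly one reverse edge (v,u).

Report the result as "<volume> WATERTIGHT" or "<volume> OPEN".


Per-triangle v0·(v1×v2)/6:
  t1: +2.0015
  t2: +1.0645
  t3: -1.0151
  t4: +1.2960
  t5: +1.0723
  t6: +3.0815
  t7: +0.4257
  t8: +0.2544
  t9: +0.7663
  t10: +2.1634
  t11: +0.5554
  t12: +3.4824
  t13: -0.3345
  t14: +2.3238
  t15: +0.3829
  t16: +0.4125
  t17: +5.5342
  t18: +3.1904
  t19: -0.6821
  t20: -0.3165
  t21: +0.6354
  t22: -0.0039
  t23: +0.8853
Σ = +27.1760 → |volume| = 27.18

Directed edges: 69 total; 9 unmatched, e.g. (2.71,0.68,-2.61)→(1.21,-0.49,-2.93) → open.

27.18 OPEN


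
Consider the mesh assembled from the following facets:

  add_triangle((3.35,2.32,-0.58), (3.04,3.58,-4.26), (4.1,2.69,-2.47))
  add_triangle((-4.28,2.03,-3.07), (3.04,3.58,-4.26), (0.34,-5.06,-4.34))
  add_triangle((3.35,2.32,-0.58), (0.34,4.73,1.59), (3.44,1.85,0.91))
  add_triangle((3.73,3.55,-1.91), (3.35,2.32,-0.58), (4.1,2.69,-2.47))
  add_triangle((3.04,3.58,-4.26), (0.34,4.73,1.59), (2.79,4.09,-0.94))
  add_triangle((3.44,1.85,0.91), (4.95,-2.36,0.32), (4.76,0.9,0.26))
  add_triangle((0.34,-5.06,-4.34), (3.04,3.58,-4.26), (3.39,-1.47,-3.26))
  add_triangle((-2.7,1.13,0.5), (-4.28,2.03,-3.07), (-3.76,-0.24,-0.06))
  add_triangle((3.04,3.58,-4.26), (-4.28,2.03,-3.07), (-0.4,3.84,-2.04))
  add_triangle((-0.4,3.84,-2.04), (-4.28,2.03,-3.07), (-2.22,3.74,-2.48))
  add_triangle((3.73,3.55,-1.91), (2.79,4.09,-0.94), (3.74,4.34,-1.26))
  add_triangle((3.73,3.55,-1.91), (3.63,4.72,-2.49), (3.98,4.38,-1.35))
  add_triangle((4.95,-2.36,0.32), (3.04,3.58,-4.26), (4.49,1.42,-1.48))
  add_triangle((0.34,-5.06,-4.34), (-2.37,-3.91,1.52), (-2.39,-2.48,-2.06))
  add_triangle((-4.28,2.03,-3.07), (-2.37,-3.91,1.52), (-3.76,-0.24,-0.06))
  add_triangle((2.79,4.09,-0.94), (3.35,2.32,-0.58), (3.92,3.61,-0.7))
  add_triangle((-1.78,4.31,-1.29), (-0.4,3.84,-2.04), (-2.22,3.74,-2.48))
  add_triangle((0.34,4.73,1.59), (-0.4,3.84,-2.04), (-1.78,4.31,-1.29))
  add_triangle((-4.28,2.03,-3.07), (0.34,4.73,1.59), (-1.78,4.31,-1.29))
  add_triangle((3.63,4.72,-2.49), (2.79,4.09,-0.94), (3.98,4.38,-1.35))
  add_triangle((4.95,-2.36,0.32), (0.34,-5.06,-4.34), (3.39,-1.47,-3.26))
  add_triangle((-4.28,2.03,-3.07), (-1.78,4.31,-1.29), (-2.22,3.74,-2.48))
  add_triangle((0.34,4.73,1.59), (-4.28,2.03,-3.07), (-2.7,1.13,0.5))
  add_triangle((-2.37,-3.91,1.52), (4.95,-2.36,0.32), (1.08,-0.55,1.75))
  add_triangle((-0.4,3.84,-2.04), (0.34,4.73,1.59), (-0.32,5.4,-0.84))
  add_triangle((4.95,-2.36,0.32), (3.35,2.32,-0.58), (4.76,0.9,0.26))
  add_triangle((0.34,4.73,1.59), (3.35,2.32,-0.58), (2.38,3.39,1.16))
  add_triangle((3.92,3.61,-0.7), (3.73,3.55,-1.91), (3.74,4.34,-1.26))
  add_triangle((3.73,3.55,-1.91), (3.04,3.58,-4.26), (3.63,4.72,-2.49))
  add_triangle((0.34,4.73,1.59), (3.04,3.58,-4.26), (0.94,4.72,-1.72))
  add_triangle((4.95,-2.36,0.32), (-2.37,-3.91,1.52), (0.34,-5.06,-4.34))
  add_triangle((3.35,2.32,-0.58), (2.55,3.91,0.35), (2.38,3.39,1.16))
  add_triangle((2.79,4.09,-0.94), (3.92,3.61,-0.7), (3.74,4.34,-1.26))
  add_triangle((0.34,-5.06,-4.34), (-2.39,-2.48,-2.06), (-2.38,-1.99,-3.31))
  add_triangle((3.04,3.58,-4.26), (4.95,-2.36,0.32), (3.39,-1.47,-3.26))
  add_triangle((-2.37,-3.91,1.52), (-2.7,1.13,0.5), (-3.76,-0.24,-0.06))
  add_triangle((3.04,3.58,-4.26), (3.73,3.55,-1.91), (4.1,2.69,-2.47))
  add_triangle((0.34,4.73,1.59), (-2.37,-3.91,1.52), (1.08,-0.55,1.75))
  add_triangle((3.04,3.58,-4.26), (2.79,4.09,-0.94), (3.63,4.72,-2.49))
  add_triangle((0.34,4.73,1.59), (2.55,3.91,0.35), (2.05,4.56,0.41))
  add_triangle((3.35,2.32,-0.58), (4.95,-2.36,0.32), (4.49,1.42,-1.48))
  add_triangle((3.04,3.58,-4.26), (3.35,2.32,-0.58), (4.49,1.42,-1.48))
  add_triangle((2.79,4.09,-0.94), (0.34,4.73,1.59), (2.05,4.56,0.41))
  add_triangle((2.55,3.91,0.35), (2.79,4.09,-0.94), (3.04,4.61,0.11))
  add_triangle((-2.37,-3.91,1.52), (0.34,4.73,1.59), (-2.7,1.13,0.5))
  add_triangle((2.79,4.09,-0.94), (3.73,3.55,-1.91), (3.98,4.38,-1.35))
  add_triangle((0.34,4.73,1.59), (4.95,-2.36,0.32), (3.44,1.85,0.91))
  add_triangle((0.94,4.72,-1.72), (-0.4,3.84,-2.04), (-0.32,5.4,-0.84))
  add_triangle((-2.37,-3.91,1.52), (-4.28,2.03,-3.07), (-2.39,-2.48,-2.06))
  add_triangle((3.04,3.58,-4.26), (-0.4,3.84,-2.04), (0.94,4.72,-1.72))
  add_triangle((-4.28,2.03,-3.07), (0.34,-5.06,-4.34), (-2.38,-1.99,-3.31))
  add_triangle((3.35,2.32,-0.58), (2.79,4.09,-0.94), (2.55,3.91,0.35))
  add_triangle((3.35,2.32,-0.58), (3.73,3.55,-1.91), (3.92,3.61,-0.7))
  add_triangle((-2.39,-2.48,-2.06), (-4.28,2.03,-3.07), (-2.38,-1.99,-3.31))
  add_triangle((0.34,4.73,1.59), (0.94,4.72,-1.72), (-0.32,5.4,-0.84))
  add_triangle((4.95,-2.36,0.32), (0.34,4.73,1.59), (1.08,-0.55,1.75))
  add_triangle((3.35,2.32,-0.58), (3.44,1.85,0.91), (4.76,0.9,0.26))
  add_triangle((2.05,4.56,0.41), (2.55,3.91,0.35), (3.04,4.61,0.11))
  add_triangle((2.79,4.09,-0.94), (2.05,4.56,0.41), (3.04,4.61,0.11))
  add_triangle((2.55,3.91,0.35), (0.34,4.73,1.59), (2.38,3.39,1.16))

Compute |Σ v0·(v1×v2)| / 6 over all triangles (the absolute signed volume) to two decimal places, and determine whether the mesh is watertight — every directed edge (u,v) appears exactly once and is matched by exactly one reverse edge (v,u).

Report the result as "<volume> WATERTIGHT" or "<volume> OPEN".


Per-triangle v0·(v1×v2)/6:
  t1: -1.7607
  t2: +38.9268
  t3: +4.2683
  t4: +1.0556
  t5: +5.6723
  t6: +1.9353
  t7: +14.8159
  t8: +3.2336
  t9: +10.4903
  t10: +1.0490
  t11: +0.3472
  t12: +0.7735
  t13: +5.7461
  t14: +10.3590
  t15: +4.8220
  t16: -0.2027
  t17: +1.5912
  t18: +4.0278
  t19: +3.3741
  t20: +0.8544
  t21: +14.5847
  t22: +2.1690
  t23: +8.6464
  t24: +6.9377
  t25: -0.4444
  t26: +1.9286
  t27: -2.3415
  t28: +0.6835
  t29: +1.8567
  t30: +4.6664
  t31: +24.8980
  t32: +1.1122
  t33: +0.3297
  t34: +3.5989
  t35: +13.8981
  t36: +2.5506
  t37: +2.1953
  t38: +5.6878
  t39: +0.3885
  t40: +0.6991
  t41: +3.3809
  t42: +4.1005
  t43: +0.9334
  t44: -0.0043
  t45: +6.0166
  t46: -0.4338
  t47: +1.7396
  t48: +1.7367
  t49: +9.5414
  t50: +3.8808
  t51: +4.5970
  t52: +1.5006
  t53: +0.6204
  t54: +3.3626
  t55: +3.1034
  t56: +6.8266
  t57: +1.6923
  t58: +0.1822
  t59: +0.7415
  t60: +1.6607
Σ = +260.6033 → |volume| = 260.60

Directed edges: 180 total, each appears once with its reverse present → watertight.

260.60 WATERTIGHT


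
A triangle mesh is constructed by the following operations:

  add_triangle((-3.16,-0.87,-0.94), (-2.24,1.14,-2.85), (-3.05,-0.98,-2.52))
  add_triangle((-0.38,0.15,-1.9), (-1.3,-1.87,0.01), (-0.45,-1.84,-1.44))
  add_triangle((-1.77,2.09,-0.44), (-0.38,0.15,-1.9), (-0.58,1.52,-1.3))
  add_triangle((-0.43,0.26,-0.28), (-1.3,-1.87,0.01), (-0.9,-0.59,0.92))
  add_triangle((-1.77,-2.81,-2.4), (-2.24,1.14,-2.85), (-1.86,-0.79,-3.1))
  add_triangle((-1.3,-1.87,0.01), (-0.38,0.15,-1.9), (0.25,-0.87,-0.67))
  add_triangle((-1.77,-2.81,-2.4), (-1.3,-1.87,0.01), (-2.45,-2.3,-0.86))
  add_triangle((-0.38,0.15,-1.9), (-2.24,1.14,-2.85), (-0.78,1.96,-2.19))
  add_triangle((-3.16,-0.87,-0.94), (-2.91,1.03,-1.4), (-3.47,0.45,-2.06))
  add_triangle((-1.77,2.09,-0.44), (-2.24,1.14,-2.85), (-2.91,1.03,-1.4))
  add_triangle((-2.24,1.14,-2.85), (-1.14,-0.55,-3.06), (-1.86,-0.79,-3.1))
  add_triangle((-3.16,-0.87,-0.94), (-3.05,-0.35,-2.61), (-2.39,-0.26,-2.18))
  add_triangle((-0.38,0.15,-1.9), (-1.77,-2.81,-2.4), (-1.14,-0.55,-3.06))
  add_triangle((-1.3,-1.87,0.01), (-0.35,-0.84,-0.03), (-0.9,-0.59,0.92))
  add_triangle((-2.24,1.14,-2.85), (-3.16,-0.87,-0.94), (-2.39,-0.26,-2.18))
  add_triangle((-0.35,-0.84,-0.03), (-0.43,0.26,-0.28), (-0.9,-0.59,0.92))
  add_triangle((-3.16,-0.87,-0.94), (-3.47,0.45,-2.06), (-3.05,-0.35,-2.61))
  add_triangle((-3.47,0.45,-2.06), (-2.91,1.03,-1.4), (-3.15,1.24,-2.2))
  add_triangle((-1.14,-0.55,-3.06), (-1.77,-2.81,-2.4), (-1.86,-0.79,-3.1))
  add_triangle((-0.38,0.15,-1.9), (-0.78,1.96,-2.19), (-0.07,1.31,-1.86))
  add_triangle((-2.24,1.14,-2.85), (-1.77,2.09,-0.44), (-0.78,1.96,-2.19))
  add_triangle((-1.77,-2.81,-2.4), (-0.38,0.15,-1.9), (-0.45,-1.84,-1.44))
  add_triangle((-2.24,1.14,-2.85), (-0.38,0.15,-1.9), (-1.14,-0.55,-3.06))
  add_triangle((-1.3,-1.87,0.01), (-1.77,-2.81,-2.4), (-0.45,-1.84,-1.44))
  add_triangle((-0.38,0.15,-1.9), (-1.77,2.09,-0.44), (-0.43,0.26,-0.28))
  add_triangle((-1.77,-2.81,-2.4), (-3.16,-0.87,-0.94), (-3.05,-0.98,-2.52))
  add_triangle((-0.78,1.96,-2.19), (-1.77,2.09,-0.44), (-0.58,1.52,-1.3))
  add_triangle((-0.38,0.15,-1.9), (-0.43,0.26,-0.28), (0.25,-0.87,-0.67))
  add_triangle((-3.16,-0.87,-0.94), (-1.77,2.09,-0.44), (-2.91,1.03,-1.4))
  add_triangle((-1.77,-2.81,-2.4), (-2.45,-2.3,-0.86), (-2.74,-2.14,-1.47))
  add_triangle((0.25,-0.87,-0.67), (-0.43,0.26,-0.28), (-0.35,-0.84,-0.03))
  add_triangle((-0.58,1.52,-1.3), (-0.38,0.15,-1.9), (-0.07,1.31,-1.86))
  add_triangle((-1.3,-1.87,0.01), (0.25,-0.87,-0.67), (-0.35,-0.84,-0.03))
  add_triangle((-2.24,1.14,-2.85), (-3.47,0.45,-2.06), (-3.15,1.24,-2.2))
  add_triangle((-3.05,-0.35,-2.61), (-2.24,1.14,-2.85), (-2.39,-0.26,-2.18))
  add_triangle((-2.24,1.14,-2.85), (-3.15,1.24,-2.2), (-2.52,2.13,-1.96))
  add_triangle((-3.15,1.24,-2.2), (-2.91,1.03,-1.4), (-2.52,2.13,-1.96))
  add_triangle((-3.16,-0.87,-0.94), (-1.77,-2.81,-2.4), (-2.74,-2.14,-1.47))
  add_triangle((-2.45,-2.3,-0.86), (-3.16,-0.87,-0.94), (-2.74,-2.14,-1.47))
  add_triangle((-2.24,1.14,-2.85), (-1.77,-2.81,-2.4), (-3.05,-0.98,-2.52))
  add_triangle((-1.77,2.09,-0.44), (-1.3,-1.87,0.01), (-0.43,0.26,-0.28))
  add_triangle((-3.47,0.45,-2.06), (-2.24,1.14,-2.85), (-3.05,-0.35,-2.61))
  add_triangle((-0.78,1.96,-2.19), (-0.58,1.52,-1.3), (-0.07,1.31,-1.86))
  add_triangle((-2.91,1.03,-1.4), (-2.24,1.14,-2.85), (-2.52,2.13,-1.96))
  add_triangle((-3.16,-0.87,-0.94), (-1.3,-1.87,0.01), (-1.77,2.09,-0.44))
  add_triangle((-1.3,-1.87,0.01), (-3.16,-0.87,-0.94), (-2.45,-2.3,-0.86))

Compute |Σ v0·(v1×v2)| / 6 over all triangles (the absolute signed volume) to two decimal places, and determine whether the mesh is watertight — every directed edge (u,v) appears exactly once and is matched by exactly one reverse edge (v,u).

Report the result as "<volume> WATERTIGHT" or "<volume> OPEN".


19.96 WATERTIGHT

Per-triangle v0·(v1×v2)/6:
  t1: +1.6534
  t2: -0.7096
  t3: -0.5467
  t4: +0.2171
  t5: +0.9202
  t6: +0.6078
  t7: +0.6905
  t8: +0.8460
  t9: +0.5957
  t10: +1.3273
  t11: +0.7340
  t12: +0.0220
  t13: +0.1782
  t14: +0.0616
  t15: -0.9014
  t16: -0.0974
  t17: +0.9952
  t18: +0.2821
  t19: +0.7514
  t20: +0.2969
  t21: +1.5891
  t22: +0.6442
  t23: +0.5716
  t24: +0.5412
  t25: -0.1167
  t26: +1.8344
  t27: +0.1375
  t28: -0.0804
  t29: +0.8088
  t30: +0.5522
  t31: -0.0730
  t32: -0.2534
  t33: +0.0400
  t34: +0.5689
  t35: +0.0890
  t36: +0.7409
  t37: +0.3657
  t38: +0.5660
  t39: +0.4649
  t40: +2.0248
  t41: -0.1982
  t42: +1.0482
  t43: +0.0620
  t44: -0.9383
  t45: +0.6074
  t46: +0.4441
Σ = +19.9649 → |volume| = 19.96

Directed edges: 138 total, each appears once with its reverse present → watertight.


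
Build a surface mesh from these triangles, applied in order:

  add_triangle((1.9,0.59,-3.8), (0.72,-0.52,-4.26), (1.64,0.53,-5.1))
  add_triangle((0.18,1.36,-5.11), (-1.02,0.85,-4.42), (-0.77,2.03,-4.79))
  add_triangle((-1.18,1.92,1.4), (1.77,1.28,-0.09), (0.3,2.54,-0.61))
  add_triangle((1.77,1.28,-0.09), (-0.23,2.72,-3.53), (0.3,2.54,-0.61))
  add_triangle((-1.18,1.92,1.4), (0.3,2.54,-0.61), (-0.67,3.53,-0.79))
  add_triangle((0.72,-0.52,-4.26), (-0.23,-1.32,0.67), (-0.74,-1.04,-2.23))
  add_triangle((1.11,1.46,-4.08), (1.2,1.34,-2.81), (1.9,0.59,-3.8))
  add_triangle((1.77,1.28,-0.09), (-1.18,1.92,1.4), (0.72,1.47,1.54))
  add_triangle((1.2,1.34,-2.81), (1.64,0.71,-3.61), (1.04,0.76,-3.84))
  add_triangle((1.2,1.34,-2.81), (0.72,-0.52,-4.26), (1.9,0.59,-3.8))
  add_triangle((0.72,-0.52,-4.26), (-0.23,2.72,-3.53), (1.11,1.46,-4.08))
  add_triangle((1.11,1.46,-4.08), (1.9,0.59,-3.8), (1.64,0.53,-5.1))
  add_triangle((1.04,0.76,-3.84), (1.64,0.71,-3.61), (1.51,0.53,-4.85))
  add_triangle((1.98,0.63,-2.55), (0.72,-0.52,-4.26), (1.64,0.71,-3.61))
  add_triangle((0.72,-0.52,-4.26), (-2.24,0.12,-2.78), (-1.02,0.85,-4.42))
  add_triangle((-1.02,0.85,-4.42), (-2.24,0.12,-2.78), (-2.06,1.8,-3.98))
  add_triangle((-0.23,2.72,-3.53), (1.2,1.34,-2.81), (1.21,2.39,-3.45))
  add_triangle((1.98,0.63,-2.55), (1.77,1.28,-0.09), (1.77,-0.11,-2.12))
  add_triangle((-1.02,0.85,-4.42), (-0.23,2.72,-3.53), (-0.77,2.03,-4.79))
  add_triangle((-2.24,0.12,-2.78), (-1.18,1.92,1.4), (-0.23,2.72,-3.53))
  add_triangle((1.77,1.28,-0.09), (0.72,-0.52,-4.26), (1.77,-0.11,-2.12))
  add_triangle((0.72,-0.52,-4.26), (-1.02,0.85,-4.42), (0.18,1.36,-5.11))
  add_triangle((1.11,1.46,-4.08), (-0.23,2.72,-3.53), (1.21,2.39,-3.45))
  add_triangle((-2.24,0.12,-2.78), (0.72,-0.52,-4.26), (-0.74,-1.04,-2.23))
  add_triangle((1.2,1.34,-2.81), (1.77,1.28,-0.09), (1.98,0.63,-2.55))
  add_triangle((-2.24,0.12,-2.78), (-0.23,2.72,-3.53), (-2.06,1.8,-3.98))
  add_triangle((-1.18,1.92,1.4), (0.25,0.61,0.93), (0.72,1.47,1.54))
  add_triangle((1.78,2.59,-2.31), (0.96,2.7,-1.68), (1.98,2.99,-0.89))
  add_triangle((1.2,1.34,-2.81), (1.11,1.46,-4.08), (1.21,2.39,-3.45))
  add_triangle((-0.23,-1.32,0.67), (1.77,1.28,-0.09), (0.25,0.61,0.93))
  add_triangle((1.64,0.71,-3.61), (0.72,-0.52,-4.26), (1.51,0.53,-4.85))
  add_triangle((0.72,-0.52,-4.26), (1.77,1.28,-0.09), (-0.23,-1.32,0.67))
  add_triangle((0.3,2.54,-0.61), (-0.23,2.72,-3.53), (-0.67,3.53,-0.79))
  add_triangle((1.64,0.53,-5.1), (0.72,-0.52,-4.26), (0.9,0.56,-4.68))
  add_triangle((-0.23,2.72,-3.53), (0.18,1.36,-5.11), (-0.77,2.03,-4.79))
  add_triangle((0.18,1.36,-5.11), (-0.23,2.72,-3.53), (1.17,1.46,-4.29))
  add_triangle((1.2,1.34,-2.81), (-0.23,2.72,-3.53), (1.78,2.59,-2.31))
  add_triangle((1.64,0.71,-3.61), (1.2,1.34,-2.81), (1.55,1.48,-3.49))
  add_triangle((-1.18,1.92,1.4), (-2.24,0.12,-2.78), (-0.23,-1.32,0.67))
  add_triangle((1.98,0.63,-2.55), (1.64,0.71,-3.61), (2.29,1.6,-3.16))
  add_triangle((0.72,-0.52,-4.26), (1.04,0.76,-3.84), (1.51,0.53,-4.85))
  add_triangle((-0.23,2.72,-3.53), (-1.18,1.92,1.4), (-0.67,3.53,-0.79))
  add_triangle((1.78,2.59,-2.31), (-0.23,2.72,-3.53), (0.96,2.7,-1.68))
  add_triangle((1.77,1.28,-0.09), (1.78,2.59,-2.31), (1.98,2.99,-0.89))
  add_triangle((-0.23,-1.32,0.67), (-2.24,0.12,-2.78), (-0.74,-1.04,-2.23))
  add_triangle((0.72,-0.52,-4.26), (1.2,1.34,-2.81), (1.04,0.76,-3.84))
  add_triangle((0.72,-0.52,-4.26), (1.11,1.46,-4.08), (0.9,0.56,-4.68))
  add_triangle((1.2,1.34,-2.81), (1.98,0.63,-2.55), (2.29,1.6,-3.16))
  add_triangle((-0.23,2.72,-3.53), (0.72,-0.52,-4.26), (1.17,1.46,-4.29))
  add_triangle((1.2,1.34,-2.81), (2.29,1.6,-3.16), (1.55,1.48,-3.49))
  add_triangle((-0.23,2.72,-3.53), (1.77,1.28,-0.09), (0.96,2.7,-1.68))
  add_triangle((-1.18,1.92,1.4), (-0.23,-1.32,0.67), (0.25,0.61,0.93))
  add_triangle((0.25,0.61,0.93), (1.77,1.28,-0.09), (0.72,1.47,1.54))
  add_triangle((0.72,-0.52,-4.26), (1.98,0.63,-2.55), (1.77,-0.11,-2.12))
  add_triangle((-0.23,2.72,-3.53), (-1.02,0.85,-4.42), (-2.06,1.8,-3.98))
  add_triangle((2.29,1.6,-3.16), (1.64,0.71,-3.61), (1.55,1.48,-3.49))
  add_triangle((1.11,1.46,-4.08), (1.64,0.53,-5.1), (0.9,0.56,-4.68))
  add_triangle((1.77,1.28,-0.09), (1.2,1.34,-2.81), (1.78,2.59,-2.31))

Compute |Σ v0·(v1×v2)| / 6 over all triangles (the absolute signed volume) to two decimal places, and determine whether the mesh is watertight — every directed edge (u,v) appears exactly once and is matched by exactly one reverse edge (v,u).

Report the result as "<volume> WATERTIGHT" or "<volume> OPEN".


42.09 OPEN

Per-triangle v0·(v1×v2)/6:
  t1: +0.4471
  t2: +1.0171
  t3: +1.4049
  t4: +1.9207
  t5: +0.8220
  t6: +1.0480
  t7: +0.4250
  t8: +0.9146
  t9: +0.3335
  t10: -0.9604
  t11: +2.0897
  t12: +0.6306
  t13: +0.1817
  t14: +0.5772
  t15: +2.0972
  t16: +1.5670
  t17: -0.4782
  t18: +0.5241
  t19: +0.0268
  t20: +5.1447
  t21: -1.1086
  t22: +1.8143
  t23: +1.2041
  t24: +1.8415
  t25: +0.9915
  t26: -0.6078
  t27: +0.1585
  t28: +0.6634
  t29: +0.2805
  t30: +0.4042
  t31: +0.2565
  t32: +1.6395
  t33: +1.3372
  t34: +0.5357
  t35: +1.1956
  t36: +1.6411
  t37: +1.5964
  t38: +0.0197
  t39: +2.0871
  t40: +0.4176
  t41: +0.2907
  t42: +1.0936
  t43: +1.0867
  t44: +0.7168
  t45: +1.0375
  t46: -0.1653
  t47: -0.1861
  t48: -0.2970
  t49: -2.1596
  t50: +0.0838
  t51: -0.7067
  t52: +0.4881
  t53: +0.0644
  t54: +0.7798
  t55: +2.1620
  t56: +0.4289
  t57: +0.5201
  t58: +0.7473
Σ = +42.0858 → |volume| = 42.09

Directed edges: 174 total; 6 unmatched, e.g. (0.18,1.36,-5.11)→(0.72,-0.52,-4.26) → open.


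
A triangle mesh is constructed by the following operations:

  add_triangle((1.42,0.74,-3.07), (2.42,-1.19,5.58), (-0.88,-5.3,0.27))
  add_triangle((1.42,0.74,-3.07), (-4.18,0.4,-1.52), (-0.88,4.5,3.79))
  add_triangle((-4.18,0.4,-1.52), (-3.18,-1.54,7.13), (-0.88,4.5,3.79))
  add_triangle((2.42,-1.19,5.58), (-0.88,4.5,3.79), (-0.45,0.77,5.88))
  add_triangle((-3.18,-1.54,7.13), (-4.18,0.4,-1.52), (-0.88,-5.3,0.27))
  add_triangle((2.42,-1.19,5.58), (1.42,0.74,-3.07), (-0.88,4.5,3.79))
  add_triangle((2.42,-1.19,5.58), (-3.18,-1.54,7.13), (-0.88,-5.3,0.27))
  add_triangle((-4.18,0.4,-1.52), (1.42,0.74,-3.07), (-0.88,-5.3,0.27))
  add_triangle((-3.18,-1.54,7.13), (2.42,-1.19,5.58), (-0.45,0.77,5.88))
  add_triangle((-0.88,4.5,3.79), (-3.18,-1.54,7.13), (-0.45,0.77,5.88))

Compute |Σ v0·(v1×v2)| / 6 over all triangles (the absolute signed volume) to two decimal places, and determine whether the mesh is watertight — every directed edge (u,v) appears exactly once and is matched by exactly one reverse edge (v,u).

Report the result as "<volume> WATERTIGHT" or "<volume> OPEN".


Per-triangle v0·(v1×v2)/6:
  t1: +13.3354
  t2: +13.5408
  t3: +30.7724
  t4: +10.0602
  t5: +30.3241
  t6: +13.7831
  t7: +30.5619
  t8: +13.0924
  t9: +11.8605
  t10: +11.7663
Σ = +179.0971 → |volume| = 179.10

Directed edges: 30 total, each appears once with its reverse present → watertight.

179.10 WATERTIGHT


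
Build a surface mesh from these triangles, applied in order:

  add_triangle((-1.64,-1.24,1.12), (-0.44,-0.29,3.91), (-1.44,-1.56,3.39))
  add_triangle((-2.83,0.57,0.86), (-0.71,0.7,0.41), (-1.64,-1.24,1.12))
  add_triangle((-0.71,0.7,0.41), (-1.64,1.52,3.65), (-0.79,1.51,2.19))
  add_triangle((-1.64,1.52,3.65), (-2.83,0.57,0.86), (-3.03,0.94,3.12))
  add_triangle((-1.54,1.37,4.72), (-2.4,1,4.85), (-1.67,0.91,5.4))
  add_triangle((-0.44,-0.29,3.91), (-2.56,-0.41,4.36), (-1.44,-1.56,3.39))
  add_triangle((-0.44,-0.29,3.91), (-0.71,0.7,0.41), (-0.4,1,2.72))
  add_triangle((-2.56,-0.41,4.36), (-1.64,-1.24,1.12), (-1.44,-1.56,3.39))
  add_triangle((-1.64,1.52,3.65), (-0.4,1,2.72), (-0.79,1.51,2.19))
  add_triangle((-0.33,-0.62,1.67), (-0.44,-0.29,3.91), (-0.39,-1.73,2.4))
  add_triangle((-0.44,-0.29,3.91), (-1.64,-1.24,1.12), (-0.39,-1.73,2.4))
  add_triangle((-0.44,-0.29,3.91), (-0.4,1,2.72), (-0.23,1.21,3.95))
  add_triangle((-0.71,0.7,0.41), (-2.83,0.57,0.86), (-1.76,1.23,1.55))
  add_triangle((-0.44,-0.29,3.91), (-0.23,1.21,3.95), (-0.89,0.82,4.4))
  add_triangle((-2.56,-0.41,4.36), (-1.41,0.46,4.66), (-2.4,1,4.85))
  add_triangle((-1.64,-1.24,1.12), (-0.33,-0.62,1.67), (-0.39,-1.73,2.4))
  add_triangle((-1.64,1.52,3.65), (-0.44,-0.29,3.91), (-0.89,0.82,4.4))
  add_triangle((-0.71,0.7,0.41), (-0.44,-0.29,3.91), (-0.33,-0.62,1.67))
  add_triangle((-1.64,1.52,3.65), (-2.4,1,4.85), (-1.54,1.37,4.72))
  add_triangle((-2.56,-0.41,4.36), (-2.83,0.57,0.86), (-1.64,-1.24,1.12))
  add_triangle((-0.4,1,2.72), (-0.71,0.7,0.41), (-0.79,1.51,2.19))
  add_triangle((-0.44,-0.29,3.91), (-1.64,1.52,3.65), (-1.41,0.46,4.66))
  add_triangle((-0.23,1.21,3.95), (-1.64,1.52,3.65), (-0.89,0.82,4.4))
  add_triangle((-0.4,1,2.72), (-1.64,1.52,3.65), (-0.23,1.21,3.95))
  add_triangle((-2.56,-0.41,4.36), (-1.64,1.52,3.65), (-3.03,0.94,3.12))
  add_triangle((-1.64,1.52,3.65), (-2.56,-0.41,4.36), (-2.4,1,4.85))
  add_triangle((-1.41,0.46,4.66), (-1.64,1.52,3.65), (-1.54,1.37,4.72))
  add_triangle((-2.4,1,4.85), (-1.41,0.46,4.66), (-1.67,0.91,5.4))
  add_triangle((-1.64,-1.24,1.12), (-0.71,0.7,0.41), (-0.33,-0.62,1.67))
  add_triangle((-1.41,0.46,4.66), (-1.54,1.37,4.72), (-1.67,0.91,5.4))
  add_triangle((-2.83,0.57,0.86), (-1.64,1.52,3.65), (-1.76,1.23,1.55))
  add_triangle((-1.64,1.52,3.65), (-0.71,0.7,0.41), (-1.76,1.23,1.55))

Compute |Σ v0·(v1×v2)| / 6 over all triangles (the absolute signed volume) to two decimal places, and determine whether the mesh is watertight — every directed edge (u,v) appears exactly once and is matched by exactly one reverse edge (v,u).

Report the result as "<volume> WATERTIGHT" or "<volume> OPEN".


Per-triangle v0·(v1×v2)/6:
  t1: -0.4930
  t2: -0.3072
  t3: +0.2537
  t4: +0.7439
  t5: +0.4523
  t6: +1.7049
  t7: -0.4752
  t8: +1.3399
  t9: +0.3147
  t10: -0.1049
  t11: +1.4408
  t12: -0.2600
  t13: +0.1865
  t14: +0.5470
  t15: +1.1110
  t16: -0.3506
  t17: +0.4575
  t18: -0.2823
  t19: +0.4403
  t20: +2.3817
  t21: -0.0911
  t22: +0.3881
  t23: +0.6637
  t24: +0.0928
  t25: +2.0731
  t26: +0.0738
  t27: -0.2753
  t28: +0.2584
  t29: -0.4808
  t30: -0.0074
  t31: +0.7318
  t32: +0.1555
Σ = +12.6837 → |volume| = 12.68

Directed edges: 96 total; 6 unmatched, e.g. (-2.83,0.57,0.86)→(-3.03,0.94,3.12) → open.

12.68 OPEN


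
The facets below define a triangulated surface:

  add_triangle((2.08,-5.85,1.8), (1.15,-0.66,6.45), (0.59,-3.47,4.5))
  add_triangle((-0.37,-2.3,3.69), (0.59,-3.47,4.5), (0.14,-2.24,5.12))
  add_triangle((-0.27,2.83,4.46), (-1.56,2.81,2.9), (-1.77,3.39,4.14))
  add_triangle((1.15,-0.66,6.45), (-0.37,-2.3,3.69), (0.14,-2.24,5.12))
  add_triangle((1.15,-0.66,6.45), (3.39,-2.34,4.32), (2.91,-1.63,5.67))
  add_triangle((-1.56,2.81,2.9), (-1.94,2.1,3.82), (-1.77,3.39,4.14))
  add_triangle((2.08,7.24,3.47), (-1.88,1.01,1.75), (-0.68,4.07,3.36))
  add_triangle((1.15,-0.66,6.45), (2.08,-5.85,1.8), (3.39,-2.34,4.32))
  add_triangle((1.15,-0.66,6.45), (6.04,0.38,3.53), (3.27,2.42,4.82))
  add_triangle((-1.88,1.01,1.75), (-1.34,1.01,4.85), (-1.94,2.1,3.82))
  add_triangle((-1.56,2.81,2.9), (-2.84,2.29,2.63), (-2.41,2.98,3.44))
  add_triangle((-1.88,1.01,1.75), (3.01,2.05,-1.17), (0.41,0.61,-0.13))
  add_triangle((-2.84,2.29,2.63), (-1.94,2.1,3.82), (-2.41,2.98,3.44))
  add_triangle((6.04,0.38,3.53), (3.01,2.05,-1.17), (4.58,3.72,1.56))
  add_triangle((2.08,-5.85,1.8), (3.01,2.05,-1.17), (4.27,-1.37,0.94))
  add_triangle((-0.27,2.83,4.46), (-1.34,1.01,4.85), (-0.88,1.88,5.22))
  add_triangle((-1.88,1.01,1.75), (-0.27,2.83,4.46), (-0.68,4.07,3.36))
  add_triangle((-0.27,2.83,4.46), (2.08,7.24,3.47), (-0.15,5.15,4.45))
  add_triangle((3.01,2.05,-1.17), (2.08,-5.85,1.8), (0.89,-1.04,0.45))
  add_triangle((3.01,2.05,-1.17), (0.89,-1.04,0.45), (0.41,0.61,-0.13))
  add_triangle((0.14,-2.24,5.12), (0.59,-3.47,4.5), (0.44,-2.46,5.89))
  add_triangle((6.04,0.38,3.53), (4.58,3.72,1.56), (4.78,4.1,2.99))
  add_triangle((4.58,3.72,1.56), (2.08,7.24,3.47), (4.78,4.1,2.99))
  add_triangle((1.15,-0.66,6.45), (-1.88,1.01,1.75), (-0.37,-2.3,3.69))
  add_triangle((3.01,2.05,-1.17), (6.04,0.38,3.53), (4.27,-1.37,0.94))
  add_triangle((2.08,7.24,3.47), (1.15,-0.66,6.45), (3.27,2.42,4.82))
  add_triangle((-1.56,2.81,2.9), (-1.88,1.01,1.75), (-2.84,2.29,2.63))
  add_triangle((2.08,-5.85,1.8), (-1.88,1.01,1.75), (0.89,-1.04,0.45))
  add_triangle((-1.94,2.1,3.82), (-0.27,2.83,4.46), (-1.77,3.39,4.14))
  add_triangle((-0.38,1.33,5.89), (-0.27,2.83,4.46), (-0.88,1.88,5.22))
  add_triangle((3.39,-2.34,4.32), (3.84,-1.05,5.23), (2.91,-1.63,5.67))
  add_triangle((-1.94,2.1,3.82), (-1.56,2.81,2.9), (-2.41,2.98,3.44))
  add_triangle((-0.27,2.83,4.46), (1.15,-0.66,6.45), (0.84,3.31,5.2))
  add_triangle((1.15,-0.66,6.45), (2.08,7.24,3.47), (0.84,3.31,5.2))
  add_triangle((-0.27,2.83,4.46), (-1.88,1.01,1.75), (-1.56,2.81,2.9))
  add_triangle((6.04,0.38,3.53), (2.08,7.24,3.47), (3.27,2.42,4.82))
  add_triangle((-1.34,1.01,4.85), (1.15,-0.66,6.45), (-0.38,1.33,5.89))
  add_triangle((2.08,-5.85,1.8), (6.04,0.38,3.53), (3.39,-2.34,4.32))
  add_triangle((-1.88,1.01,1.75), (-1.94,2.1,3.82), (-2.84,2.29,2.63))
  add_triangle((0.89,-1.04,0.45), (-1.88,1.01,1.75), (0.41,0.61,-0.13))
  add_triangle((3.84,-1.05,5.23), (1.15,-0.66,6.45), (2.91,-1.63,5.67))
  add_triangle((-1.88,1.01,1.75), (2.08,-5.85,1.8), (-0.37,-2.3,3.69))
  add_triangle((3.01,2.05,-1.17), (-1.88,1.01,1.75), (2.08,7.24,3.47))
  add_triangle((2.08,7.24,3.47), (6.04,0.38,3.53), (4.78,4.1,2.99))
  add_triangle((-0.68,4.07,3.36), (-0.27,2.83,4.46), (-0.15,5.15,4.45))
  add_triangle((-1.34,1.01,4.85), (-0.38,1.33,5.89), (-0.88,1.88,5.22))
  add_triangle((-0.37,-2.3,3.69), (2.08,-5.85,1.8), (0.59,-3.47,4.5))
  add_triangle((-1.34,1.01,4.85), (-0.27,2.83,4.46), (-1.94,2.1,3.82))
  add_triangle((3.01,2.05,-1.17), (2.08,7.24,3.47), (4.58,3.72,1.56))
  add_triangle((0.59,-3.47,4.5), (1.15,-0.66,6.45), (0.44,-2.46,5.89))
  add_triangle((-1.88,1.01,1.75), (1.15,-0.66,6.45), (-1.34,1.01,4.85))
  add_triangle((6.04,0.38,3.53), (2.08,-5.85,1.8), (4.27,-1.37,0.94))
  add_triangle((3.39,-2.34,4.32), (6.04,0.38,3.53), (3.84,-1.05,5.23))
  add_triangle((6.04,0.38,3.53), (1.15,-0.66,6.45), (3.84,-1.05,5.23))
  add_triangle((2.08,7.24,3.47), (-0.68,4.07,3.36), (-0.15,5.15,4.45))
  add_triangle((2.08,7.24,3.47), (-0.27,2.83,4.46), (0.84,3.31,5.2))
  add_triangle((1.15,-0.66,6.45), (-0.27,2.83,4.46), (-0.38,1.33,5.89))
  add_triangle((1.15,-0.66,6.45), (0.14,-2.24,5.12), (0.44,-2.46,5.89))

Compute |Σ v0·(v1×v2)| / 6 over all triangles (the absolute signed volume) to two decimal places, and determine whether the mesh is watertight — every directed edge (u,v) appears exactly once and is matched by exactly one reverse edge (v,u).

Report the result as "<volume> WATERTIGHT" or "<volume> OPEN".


199.65 WATERTIGHT

Per-triangle v0·(v1×v2)/6:
  t1: +6.9843
  t2: +0.8765
  t3: +0.3101
  t4: +0.2991
  t5: +0.9181
  t6: +0.3192
  t7: +0.8657
  t8: +12.3673
  t9: +15.0237
  t10: +1.0110
  t11: +0.1735
  t12: +0.1354
  t13: +0.6866
  t14: +8.0278
  t15: +3.8789
  t16: +0.2473
  t17: +2.5912
  t18: +3.5130
  t19: -0.7474
  t20: -0.1563
  t21: +0.4039
  t22: +4.9495
  t23: +5.3116
  t24: +5.8439
  t25: +7.7454
  t26: +15.1056
  t27: -0.3551
  t28: -1.2380
  t29: +1.3350
  t30: +0.9843
  t31: +1.7020
  t32: +0.4527
  t33: +4.0917
  t34: +6.7470
  t35: -1.3823
  t36: +15.7925
  t37: +2.2649
  t38: +12.5790
  t39: +0.4868
  t40: -0.3769
  t41: +2.2302
  t42: +2.0358
  t43: +1.9385
  t44: +7.2166
  t45: +0.9961
  t46: +0.7525
  t47: +2.1030
  t48: +2.3741
  t49: +8.4689
  t50: +1.5501
  t51: +0.7312
  t52: +10.3295
  t53: +4.6334
  t54: +5.3112
  t55: +1.6509
  t56: +4.3070
  t57: +2.8394
  t58: +0.4175
Σ = +199.6542 → |volume| = 199.65

Directed edges: 174 total, each appears once with its reverse present → watertight.


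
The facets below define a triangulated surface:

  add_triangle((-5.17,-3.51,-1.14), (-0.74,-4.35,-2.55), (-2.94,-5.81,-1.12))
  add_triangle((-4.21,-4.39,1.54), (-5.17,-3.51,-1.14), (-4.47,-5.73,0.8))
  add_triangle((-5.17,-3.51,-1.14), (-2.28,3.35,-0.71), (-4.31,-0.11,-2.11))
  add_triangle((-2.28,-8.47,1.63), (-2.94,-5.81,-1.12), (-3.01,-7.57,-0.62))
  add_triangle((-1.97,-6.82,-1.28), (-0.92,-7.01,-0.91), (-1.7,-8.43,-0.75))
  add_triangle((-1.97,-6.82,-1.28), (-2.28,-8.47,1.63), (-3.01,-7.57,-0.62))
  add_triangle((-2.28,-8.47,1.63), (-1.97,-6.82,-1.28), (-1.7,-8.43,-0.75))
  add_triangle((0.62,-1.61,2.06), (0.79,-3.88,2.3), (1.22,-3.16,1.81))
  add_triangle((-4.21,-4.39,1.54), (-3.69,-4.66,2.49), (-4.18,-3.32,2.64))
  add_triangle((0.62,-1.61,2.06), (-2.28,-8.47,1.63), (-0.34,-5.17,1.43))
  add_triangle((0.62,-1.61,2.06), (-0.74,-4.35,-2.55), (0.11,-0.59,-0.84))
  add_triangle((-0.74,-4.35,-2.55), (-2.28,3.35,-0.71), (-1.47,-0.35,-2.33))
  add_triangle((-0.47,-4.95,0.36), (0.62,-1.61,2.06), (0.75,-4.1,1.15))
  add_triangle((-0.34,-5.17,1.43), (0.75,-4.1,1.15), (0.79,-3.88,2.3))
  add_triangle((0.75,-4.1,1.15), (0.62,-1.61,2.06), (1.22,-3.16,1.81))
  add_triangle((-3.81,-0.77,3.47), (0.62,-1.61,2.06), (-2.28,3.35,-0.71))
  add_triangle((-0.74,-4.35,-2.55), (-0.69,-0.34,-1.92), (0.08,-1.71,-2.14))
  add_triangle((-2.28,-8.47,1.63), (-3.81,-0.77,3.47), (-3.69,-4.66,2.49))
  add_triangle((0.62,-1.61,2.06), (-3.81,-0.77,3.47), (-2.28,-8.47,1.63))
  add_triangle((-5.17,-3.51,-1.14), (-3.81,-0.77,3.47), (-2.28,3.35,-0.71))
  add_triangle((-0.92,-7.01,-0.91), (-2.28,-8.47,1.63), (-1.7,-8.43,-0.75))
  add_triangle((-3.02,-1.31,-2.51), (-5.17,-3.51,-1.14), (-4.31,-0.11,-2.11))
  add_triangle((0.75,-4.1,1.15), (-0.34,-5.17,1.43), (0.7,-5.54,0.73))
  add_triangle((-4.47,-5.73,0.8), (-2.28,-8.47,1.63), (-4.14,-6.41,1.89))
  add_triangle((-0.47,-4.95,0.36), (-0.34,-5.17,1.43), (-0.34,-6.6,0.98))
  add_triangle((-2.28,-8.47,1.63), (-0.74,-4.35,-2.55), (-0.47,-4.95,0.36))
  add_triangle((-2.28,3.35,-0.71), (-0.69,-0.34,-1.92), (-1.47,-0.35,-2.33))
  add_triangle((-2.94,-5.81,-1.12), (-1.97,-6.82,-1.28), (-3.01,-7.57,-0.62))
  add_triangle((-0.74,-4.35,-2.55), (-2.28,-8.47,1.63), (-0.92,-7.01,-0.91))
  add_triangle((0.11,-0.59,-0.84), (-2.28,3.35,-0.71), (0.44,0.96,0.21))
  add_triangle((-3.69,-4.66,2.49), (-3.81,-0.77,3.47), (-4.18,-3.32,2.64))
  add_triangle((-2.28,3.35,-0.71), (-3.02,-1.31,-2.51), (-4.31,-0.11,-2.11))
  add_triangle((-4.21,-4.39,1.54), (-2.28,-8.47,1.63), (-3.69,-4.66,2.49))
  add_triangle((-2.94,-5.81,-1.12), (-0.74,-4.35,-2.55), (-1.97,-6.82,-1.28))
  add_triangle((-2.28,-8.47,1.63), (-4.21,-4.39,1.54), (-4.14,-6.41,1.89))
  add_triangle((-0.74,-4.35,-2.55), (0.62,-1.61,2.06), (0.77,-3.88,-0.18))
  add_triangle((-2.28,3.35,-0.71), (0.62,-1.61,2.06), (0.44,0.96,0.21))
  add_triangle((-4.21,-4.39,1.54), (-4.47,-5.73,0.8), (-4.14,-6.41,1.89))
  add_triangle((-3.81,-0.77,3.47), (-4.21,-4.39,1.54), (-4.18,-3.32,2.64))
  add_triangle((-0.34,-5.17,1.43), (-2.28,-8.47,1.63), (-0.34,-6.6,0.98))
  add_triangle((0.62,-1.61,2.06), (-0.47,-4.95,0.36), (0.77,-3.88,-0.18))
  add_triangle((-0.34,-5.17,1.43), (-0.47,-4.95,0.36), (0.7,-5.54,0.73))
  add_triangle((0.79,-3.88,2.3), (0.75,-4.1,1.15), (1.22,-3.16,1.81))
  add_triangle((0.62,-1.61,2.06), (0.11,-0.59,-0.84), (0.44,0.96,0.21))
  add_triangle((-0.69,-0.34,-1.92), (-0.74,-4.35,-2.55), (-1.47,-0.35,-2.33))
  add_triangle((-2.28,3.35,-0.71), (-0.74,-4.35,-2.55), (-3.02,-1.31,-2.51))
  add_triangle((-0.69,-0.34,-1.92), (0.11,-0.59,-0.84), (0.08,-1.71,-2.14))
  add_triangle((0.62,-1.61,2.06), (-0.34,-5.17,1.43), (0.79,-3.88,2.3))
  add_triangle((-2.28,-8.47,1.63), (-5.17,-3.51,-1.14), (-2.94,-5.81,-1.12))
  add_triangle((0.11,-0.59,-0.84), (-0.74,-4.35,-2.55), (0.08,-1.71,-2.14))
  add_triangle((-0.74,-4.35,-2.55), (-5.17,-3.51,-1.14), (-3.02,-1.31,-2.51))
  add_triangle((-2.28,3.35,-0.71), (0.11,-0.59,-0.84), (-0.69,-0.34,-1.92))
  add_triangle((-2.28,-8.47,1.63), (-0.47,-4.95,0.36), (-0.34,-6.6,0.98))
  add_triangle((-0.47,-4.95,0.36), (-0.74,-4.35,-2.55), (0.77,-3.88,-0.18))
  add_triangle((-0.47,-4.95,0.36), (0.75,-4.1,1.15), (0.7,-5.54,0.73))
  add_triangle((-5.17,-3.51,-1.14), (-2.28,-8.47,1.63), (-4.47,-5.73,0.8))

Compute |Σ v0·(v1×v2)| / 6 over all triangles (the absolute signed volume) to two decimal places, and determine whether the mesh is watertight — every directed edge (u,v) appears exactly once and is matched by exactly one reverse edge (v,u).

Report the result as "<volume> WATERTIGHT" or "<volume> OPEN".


126.37 OPEN

Per-triangle v0·(v1×v2)/6:
  t1: +6.2801
  t2: +3.3756
  t3: +4.3912
  t4: +0.9624
  t5: +0.7062
  t6: +3.1649
  t7: +2.5325
  t8: +0.4242
  t9: +1.4642
  t10: +1.9514
  t11: +0.7784
  t12: +1.6561
  t13: -1.2830
  t14: +1.0635
  t15: -0.5001
  t16: +3.2808
  t17: +0.9841
  t18: +3.3184
  t19: +13.8407
  t20: +18.5148
  t21: +1.4231
  t22: +3.7350
  t23: +0.7196
  t24: +3.7446
  t25: -0.1870
  t26: +3.7634
  t27: +0.6631
  t28: +1.1761
  t29: -3.2493
  t30: +0.5218
  t31: +1.5320
  t32: +2.1657
  t33: +4.4207
  t34: +2.5036
  t35: -0.4367
  t36: -1.7569
  t37: +1.1591
  t38: +1.5081
  t39: +0.9835
  t40: +1.3131
  t41: +2.1194
  t42: +1.0254
  t43: +0.4809
  t44: +0.3013
  t45: +0.7857
  t46: +1.8229
  t47: +0.0555
  t48: +0.6868
  t49: +9.8226
  t50: +0.0406
  t51: +7.6364
  t52: +0.1722
  t53: +0.8486
  t54: +2.8167
  t55: -0.5541
  t56: +5.6974
Σ = +126.3669 → |volume| = 126.37

Directed edges: 168 total; 6 unmatched, e.g. (-4.21,-4.39,1.54)→(-5.17,-3.51,-1.14) → open.
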